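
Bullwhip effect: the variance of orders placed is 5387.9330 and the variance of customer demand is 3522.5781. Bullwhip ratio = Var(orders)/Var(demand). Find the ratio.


BW = 5387.9330 / 3522.5781 = 1.5295

1.5295


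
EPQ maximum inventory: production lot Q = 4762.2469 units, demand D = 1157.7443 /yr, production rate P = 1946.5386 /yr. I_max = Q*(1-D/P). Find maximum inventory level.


D/P = 0.5948
1 - D/P = 0.4052
I_max = 4762.2469 * 0.4052 = 1929.8016

1929.8016 units


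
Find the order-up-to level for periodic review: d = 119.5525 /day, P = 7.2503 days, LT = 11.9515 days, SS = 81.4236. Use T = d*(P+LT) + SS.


P + LT = 19.2018
d*(P+LT) = 119.5525 * 19.2018 = 2295.6232
T = 2295.6232 + 81.4236 = 2377.0468

2377.0468 units


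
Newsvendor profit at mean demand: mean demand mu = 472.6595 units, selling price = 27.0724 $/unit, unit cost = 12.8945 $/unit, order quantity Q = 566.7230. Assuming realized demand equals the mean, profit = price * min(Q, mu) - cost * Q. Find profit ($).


Sales at mu = min(566.7230, 472.6595) = 472.6595
Revenue = 27.0724 * 472.6595 = 12796.0270
Total cost = 12.8945 * 566.7230 = 7307.6097
Profit = 12796.0270 - 7307.6097 = 5488.4173

5488.4173 $


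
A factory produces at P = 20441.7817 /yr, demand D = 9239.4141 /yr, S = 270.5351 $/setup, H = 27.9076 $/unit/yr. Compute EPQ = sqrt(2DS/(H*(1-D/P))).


1 - D/P = 1 - 0.4520 = 0.5480
H*(1-D/P) = 15.2937
2DS = 4999171.6350
EPQ = sqrt(326877.0909) = 571.7317

571.7317 units


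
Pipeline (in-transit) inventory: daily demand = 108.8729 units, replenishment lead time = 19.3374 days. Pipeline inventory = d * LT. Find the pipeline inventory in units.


Pipeline = 108.8729 * 19.3374 = 2105.3188

2105.3188 units


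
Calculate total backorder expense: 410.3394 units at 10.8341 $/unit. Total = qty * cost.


Total = 410.3394 * 10.8341 = 4445.6581

4445.6581 $


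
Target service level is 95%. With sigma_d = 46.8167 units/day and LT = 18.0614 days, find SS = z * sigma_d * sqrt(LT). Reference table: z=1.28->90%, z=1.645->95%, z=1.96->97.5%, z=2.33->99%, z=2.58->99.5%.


From the table, SL = 95% corresponds to z = 1.645
sqrt(LT) = sqrt(18.0614) = 4.2499
SS = 1.645 * 46.8167 * 4.2499 = 327.2973

327.2973 units


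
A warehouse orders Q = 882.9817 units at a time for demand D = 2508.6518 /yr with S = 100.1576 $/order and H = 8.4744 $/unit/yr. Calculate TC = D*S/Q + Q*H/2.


Ordering cost = D*S/Q = 284.5592
Holding cost = Q*H/2 = 3741.3701
TC = 284.5592 + 3741.3701 = 4025.9292

4025.9292 $/yr


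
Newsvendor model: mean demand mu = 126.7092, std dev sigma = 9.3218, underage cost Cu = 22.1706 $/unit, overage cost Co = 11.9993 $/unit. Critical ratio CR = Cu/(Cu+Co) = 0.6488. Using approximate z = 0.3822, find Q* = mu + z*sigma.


CR = Cu/(Cu+Co) = 22.1706/(22.1706+11.9993) = 0.6488
z = 0.3822
Q* = 126.7092 + 0.3822 * 9.3218 = 130.2720

130.2720 units


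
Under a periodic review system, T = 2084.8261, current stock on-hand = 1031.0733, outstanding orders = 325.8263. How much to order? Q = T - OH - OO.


Inventory position = OH + OO = 1031.0733 + 325.8263 = 1356.8996
Q = 2084.8261 - 1356.8996 = 727.9265

727.9265 units


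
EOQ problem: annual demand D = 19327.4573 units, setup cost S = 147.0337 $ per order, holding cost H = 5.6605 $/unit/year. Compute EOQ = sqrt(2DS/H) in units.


2*D*S = 2 * 19327.4573 * 147.0337 = 5683575.1168
2*D*S/H = 1004076.5156
EOQ = sqrt(1004076.5156) = 1002.0362

1002.0362 units


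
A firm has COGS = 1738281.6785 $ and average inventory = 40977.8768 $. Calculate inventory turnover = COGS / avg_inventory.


Turnover = 1738281.6785 / 40977.8768 = 42.4200

42.4200


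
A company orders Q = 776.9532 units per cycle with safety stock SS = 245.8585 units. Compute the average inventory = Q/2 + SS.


Q/2 = 388.4766
Avg = 388.4766 + 245.8585 = 634.3351

634.3351 units


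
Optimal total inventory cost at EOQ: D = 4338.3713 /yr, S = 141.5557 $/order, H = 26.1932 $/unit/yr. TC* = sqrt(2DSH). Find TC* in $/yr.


2*D*S*H = 32171598.1104
TC* = sqrt(32171598.1104) = 5672.0012

5672.0012 $/yr


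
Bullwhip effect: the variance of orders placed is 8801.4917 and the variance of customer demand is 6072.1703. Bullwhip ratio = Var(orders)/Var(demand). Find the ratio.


BW = 8801.4917 / 6072.1703 = 1.4495

1.4495


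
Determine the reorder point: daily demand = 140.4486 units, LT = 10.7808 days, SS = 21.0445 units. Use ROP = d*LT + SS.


d*LT = 140.4486 * 10.7808 = 1514.1483
ROP = 1514.1483 + 21.0445 = 1535.1928

1535.1928 units


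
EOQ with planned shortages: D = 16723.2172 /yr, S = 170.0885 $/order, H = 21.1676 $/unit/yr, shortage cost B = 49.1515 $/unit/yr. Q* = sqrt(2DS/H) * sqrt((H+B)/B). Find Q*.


sqrt(2DS/H) = 518.4138
sqrt((H+B)/B) = 1.1961
Q* = 518.4138 * 1.1961 = 620.0759

620.0759 units


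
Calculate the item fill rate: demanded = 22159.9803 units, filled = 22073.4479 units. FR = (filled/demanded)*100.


FR = 22073.4479 / 22159.9803 * 100 = 99.6095

99.6095%


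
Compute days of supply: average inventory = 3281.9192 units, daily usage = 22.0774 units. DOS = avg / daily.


DOS = 3281.9192 / 22.0774 = 148.6551

148.6551 days


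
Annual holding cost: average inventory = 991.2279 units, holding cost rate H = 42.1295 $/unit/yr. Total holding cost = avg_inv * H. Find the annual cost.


Cost = 991.2279 * 42.1295 = 41759.9358

41759.9358 $/yr


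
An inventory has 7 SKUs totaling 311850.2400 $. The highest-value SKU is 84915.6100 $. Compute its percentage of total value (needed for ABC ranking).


Top item = 84915.6100
Total = 311850.2400
Percentage = 84915.6100 / 311850.2400 * 100 = 27.2296

27.2296%


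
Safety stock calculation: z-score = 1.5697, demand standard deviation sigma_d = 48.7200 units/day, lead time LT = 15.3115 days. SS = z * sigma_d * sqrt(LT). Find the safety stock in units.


sqrt(LT) = sqrt(15.3115) = 3.9130
SS = 1.5697 * 48.7200 * 3.9130 = 299.2491

299.2491 units


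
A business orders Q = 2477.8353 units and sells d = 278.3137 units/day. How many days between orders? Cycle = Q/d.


Cycle = 2477.8353 / 278.3137 = 8.9030

8.9030 days


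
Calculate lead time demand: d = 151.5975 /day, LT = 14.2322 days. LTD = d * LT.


LTD = 151.5975 * 14.2322 = 2157.5659

2157.5659 units


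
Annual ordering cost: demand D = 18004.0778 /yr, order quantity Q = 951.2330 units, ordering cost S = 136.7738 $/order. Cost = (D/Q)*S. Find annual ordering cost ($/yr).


Number of orders = D/Q = 18.9271
Cost = 18.9271 * 136.7738 = 2588.7308

2588.7308 $/yr


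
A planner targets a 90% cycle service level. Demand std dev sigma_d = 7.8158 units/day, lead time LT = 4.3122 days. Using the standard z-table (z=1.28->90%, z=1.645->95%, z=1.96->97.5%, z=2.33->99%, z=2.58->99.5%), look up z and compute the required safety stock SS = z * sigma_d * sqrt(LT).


From the table, SL = 90% corresponds to z = 1.28
sqrt(LT) = sqrt(4.3122) = 2.0766
SS = 1.28 * 7.8158 * 2.0766 = 20.7746

20.7746 units


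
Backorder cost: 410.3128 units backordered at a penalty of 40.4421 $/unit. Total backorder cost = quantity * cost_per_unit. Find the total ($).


Total = 410.3128 * 40.4421 = 16593.9113

16593.9113 $


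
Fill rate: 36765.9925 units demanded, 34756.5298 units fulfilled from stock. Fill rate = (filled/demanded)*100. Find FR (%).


FR = 34756.5298 / 36765.9925 * 100 = 94.5345

94.5345%


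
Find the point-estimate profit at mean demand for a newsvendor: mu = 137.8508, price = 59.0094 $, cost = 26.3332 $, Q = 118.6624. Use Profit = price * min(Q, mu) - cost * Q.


Sales at mu = min(118.6624, 137.8508) = 118.6624
Revenue = 59.0094 * 118.6624 = 7002.1970
Total cost = 26.3332 * 118.6624 = 3124.7607
Profit = 7002.1970 - 3124.7607 = 3877.4363

3877.4363 $


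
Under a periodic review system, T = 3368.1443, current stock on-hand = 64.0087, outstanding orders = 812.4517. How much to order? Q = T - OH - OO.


Inventory position = OH + OO = 64.0087 + 812.4517 = 876.4604
Q = 3368.1443 - 876.4604 = 2491.6839

2491.6839 units


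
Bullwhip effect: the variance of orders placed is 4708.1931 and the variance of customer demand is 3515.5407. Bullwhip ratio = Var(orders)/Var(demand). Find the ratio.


BW = 4708.1931 / 3515.5407 = 1.3393

1.3393


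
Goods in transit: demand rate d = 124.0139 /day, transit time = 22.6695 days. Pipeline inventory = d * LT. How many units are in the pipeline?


Pipeline = 124.0139 * 22.6695 = 2811.3331

2811.3331 units


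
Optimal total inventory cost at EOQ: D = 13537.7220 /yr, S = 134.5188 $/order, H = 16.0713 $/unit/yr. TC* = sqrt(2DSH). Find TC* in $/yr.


2*D*S*H = 58534185.5212
TC* = sqrt(58534185.5212) = 7650.7637

7650.7637 $/yr


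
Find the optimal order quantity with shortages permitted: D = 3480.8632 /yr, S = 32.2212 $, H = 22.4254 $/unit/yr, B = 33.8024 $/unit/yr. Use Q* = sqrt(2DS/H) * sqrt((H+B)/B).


sqrt(2DS/H) = 100.0136
sqrt((H+B)/B) = 1.2897
Q* = 100.0136 * 1.2897 = 128.9915

128.9915 units


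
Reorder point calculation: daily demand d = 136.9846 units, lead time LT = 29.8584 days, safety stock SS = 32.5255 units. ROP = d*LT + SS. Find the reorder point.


d*LT = 136.9846 * 29.8584 = 4090.1410
ROP = 4090.1410 + 32.5255 = 4122.6665

4122.6665 units


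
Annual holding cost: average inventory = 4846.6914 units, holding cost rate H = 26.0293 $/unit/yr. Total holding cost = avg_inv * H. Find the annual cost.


Cost = 4846.6914 * 26.0293 = 126155.9845

126155.9845 $/yr


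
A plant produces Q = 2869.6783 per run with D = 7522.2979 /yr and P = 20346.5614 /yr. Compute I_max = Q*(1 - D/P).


D/P = 0.3697
1 - D/P = 0.6303
I_max = 2869.6783 * 0.6303 = 1808.7337

1808.7337 units


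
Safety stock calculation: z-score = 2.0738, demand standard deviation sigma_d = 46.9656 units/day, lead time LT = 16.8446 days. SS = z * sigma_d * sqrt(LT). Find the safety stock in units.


sqrt(LT) = sqrt(16.8446) = 4.1042
SS = 2.0738 * 46.9656 * 4.1042 = 399.7395

399.7395 units


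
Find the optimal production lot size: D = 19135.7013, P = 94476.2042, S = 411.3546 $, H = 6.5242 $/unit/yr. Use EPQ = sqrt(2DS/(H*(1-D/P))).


1 - D/P = 1 - 0.2025 = 0.7975
H*(1-D/P) = 5.2028
2DS = 15743117.5080
EPQ = sqrt(3025919.6563) = 1739.5171

1739.5171 units


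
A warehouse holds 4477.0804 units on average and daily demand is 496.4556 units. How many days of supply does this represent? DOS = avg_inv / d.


DOS = 4477.0804 / 496.4556 = 9.0181

9.0181 days


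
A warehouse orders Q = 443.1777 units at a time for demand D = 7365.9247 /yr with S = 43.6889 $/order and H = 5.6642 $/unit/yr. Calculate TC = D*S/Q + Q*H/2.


Ordering cost = D*S/Q = 726.1402
Holding cost = Q*H/2 = 1255.1236
TC = 726.1402 + 1255.1236 = 1981.2638

1981.2638 $/yr


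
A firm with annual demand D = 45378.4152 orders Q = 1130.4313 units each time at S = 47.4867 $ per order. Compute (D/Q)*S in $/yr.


Number of orders = D/Q = 40.1426
Cost = 40.1426 * 47.4867 = 1906.2381

1906.2381 $/yr


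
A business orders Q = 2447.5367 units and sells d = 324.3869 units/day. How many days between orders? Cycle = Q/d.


Cycle = 2447.5367 / 324.3869 = 7.5451

7.5451 days


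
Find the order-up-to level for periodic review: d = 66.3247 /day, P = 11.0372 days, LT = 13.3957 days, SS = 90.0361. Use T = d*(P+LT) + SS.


P + LT = 24.4329
d*(P+LT) = 66.3247 * 24.4329 = 1620.5048
T = 1620.5048 + 90.0361 = 1710.5409

1710.5409 units


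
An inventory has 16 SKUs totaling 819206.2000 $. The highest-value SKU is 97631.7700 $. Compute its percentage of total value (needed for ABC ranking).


Top item = 97631.7700
Total = 819206.2000
Percentage = 97631.7700 / 819206.2000 * 100 = 11.9179

11.9179%


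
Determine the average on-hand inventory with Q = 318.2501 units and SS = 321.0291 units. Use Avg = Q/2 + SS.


Q/2 = 159.1250
Avg = 159.1250 + 321.0291 = 480.1542

480.1542 units


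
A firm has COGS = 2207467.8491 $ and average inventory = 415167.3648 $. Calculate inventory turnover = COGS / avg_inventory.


Turnover = 2207467.8491 / 415167.3648 = 5.3171

5.3171


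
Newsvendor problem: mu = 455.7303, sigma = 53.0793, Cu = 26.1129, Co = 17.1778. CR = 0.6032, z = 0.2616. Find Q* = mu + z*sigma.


CR = Cu/(Cu+Co) = 26.1129/(26.1129+17.1778) = 0.6032
z = 0.2616
Q* = 455.7303 + 0.2616 * 53.0793 = 469.6158

469.6158 units


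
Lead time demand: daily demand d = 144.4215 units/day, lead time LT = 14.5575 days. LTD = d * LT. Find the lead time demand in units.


LTD = 144.4215 * 14.5575 = 2102.4160

2102.4160 units


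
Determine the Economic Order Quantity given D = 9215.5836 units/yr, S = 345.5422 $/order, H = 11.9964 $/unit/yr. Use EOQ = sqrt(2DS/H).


2*D*S = 2 * 9215.5836 * 345.5422 = 6368746.0629
2*D*S/H = 530888.1050
EOQ = sqrt(530888.1050) = 728.6207

728.6207 units


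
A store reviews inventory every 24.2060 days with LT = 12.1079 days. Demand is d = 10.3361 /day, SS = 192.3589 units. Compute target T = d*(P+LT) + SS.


P + LT = 36.3139
d*(P+LT) = 10.3361 * 36.3139 = 375.3441
T = 375.3441 + 192.3589 = 567.7030

567.7030 units


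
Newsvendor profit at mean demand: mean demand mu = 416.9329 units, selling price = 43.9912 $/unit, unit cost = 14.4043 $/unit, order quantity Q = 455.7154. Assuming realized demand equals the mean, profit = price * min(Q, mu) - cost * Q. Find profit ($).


Sales at mu = min(455.7154, 416.9329) = 416.9329
Revenue = 43.9912 * 416.9329 = 18341.3786
Total cost = 14.4043 * 455.7154 = 6564.2613
Profit = 18341.3786 - 6564.2613 = 11777.1173

11777.1173 $


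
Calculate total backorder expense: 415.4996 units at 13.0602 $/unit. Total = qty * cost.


Total = 415.4996 * 13.0602 = 5426.5079

5426.5079 $


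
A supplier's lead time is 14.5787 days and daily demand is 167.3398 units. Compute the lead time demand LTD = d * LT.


LTD = 167.3398 * 14.5787 = 2439.5967

2439.5967 units


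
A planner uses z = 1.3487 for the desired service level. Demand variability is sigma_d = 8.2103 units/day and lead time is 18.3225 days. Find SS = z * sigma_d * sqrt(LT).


sqrt(LT) = sqrt(18.3225) = 4.2805
SS = 1.3487 * 8.2103 * 4.2805 = 47.3987

47.3987 units


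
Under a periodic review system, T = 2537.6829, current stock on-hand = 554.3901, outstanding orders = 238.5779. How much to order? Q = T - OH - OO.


Inventory position = OH + OO = 554.3901 + 238.5779 = 792.9680
Q = 2537.6829 - 792.9680 = 1744.7149

1744.7149 units


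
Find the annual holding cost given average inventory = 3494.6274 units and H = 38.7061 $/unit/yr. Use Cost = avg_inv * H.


Cost = 3494.6274 * 38.7061 = 135263.3976

135263.3976 $/yr


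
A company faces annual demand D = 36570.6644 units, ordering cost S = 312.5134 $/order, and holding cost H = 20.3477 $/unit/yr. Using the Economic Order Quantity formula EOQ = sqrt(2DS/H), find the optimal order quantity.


2*D*S = 2 * 36570.6644 * 312.5134 = 22857645.3438
2*D*S/H = 1123352.7791
EOQ = sqrt(1123352.7791) = 1059.8834

1059.8834 units


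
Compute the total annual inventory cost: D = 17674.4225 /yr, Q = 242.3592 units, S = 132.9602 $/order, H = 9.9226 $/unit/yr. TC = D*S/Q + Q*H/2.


Ordering cost = D*S/Q = 9696.3299
Holding cost = Q*H/2 = 1202.4167
TC = 9696.3299 + 1202.4167 = 10898.7466

10898.7466 $/yr


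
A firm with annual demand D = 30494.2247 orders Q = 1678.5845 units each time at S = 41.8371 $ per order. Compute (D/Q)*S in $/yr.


Number of orders = D/Q = 18.1666
Cost = 18.1666 * 41.8371 = 760.0391

760.0391 $/yr


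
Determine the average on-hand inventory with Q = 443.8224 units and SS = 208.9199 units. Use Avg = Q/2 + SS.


Q/2 = 221.9112
Avg = 221.9112 + 208.9199 = 430.8311

430.8311 units


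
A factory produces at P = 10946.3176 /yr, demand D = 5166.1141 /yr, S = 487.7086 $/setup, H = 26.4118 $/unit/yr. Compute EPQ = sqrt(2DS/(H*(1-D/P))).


1 - D/P = 1 - 0.4719 = 0.5281
H*(1-D/P) = 13.9468
2DS = 5039116.5503
EPQ = sqrt(361311.1129) = 601.0916

601.0916 units


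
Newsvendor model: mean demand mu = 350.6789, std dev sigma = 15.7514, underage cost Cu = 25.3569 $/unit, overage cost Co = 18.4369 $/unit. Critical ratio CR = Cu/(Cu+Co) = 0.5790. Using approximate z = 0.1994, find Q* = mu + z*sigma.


CR = Cu/(Cu+Co) = 25.3569/(25.3569+18.4369) = 0.5790
z = 0.1994
Q* = 350.6789 + 0.1994 * 15.7514 = 353.8197

353.8197 units


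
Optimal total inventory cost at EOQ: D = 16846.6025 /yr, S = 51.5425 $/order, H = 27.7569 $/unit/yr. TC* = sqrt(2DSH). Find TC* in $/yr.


2*D*S*H = 48203521.2802
TC* = sqrt(48203521.2802) = 6942.8756

6942.8756 $/yr


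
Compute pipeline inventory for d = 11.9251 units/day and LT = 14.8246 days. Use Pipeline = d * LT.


Pipeline = 11.9251 * 14.8246 = 176.7848

176.7848 units


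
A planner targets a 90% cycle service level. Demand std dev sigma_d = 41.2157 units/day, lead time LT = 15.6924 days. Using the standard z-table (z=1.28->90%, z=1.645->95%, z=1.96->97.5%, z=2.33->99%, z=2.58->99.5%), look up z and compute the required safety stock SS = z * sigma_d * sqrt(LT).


From the table, SL = 90% corresponds to z = 1.28
sqrt(LT) = sqrt(15.6924) = 3.9614
SS = 1.28 * 41.2157 * 3.9614 = 208.9861

208.9861 units


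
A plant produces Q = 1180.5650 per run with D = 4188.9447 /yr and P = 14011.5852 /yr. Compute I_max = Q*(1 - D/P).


D/P = 0.2990
1 - D/P = 0.7010
I_max = 1180.5650 * 0.7010 = 827.6198

827.6198 units


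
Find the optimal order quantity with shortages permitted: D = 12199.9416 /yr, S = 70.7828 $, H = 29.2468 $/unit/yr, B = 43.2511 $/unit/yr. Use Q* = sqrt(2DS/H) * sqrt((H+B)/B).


sqrt(2DS/H) = 243.0069
sqrt((H+B)/B) = 1.2947
Q* = 243.0069 * 1.2947 = 314.6174

314.6174 units


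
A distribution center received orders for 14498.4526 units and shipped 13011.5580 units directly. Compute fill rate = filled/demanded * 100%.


FR = 13011.5580 / 14498.4526 * 100 = 89.7445

89.7445%


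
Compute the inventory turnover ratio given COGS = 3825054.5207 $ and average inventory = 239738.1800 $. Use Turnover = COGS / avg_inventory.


Turnover = 3825054.5207 / 239738.1800 = 15.9551

15.9551


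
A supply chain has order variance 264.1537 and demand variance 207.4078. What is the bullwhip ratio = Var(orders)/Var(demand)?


BW = 264.1537 / 207.4078 = 1.2736

1.2736


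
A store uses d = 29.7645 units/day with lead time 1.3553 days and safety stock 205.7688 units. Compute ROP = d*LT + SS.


d*LT = 29.7645 * 1.3553 = 40.3398
ROP = 40.3398 + 205.7688 = 246.1086

246.1086 units


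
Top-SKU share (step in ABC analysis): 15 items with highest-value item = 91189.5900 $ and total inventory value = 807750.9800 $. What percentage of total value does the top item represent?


Top item = 91189.5900
Total = 807750.9800
Percentage = 91189.5900 / 807750.9800 * 100 = 11.2893

11.2893%


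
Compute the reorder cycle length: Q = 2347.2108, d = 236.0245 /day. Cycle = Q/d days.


Cycle = 2347.2108 / 236.0245 = 9.9448

9.9448 days


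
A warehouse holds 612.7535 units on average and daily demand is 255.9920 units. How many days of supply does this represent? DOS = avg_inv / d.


DOS = 612.7535 / 255.9920 = 2.3936

2.3936 days


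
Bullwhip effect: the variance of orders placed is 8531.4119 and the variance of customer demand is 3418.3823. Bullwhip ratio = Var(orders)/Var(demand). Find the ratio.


BW = 8531.4119 / 3418.3823 = 2.4957

2.4957


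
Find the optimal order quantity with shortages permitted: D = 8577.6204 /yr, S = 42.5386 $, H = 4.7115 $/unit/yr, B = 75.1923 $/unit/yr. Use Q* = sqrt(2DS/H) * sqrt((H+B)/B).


sqrt(2DS/H) = 393.5595
sqrt((H+B)/B) = 1.0309
Q* = 393.5595 * 1.0309 = 405.7023

405.7023 units


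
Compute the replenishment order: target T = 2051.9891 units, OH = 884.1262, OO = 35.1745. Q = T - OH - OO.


Inventory position = OH + OO = 884.1262 + 35.1745 = 919.3007
Q = 2051.9891 - 919.3007 = 1132.6884

1132.6884 units


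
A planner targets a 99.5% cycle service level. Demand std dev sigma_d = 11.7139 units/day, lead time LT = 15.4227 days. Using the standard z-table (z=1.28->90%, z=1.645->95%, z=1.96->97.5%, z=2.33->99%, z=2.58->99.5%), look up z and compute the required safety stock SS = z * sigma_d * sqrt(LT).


From the table, SL = 99.5% corresponds to z = 2.58
sqrt(LT) = sqrt(15.4227) = 3.9272
SS = 2.58 * 11.7139 * 3.9272 = 118.6865

118.6865 units


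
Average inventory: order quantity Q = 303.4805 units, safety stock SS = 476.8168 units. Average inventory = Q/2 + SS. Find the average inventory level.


Q/2 = 151.7403
Avg = 151.7403 + 476.8168 = 628.5571

628.5571 units


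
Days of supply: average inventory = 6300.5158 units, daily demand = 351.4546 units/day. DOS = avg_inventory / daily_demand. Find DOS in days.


DOS = 6300.5158 / 351.4546 = 17.9270

17.9270 days


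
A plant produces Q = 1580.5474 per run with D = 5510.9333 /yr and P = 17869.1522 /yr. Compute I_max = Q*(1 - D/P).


D/P = 0.3084
1 - D/P = 0.6916
I_max = 1580.5474 * 0.6916 = 1093.0989

1093.0989 units


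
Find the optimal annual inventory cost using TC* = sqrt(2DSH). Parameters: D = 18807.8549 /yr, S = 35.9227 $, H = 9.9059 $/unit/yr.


2*D*S*H = 13385425.2198
TC* = sqrt(13385425.2198) = 3658.6097

3658.6097 $/yr


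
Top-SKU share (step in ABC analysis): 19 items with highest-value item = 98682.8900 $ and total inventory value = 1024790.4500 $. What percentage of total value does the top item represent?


Top item = 98682.8900
Total = 1024790.4500
Percentage = 98682.8900 / 1024790.4500 * 100 = 9.6296

9.6296%


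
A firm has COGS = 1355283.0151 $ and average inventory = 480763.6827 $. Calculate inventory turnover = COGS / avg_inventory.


Turnover = 1355283.0151 / 480763.6827 = 2.8190

2.8190


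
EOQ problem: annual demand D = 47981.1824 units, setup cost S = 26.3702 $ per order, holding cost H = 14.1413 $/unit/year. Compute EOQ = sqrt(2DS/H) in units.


2*D*S = 2 * 47981.1824 * 26.3702 = 2530546.7522
2*D*S/H = 178947.2504
EOQ = sqrt(178947.2504) = 423.0216

423.0216 units


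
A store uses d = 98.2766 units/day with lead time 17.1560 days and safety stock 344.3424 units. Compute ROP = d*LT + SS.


d*LT = 98.2766 * 17.1560 = 1686.0333
ROP = 1686.0333 + 344.3424 = 2030.3757

2030.3757 units


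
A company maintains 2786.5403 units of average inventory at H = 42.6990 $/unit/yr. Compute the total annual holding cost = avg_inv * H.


Cost = 2786.5403 * 42.6990 = 118982.4843

118982.4843 $/yr


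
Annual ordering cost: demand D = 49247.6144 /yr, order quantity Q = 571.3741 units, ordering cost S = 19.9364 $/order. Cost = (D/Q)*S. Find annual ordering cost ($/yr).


Number of orders = D/Q = 86.1915
Cost = 86.1915 * 19.9364 = 1718.3490

1718.3490 $/yr


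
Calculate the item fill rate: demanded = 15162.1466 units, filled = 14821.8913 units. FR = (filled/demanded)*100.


FR = 14821.8913 / 15162.1466 * 100 = 97.7559

97.7559%


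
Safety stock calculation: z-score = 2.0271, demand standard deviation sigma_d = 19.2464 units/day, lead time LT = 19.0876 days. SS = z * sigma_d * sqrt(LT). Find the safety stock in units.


sqrt(LT) = sqrt(19.0876) = 4.3689
SS = 2.0271 * 19.2464 * 4.3689 = 170.4513

170.4513 units


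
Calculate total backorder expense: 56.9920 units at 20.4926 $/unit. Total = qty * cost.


Total = 56.9920 * 20.4926 = 1167.9143

1167.9143 $


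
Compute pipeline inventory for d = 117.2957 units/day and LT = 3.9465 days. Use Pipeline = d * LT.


Pipeline = 117.2957 * 3.9465 = 462.9075

462.9075 units


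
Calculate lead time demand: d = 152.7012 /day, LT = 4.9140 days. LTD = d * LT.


LTD = 152.7012 * 4.9140 = 750.3737

750.3737 units


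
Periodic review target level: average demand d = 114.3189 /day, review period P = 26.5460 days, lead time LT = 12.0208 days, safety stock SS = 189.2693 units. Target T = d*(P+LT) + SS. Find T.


P + LT = 38.5668
d*(P+LT) = 114.3189 * 38.5668 = 4408.9142
T = 4408.9142 + 189.2693 = 4598.1835

4598.1835 units


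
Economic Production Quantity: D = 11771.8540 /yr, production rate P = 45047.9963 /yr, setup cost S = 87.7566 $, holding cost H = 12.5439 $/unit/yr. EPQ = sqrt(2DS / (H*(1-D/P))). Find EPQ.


1 - D/P = 1 - 0.2613 = 0.7387
H*(1-D/P) = 9.2660
2DS = 2066115.7655
EPQ = sqrt(222979.3136) = 472.2069

472.2069 units


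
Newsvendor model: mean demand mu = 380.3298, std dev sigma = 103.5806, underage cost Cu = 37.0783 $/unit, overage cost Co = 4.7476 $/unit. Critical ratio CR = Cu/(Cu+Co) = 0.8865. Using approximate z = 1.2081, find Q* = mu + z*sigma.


CR = Cu/(Cu+Co) = 37.0783/(37.0783+4.7476) = 0.8865
z = 1.2081
Q* = 380.3298 + 1.2081 * 103.5806 = 505.4655

505.4655 units


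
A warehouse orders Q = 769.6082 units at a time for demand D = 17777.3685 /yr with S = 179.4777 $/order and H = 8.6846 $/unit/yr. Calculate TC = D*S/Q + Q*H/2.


Ordering cost = D*S/Q = 4145.7994
Holding cost = Q*H/2 = 3341.8697
TC = 4145.7994 + 3341.8697 = 7487.6691

7487.6691 $/yr


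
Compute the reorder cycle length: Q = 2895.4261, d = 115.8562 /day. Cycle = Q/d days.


Cycle = 2895.4261 / 115.8562 = 24.9916

24.9916 days


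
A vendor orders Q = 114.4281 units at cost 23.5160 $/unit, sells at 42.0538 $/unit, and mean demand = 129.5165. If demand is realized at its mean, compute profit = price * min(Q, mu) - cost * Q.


Sales at mu = min(114.4281, 129.5165) = 114.4281
Revenue = 42.0538 * 114.4281 = 4812.1364
Total cost = 23.5160 * 114.4281 = 2690.8912
Profit = 4812.1364 - 2690.8912 = 2121.2452

2121.2452 $


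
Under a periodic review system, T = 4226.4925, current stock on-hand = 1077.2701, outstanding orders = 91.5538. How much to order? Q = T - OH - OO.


Inventory position = OH + OO = 1077.2701 + 91.5538 = 1168.8239
Q = 4226.4925 - 1168.8239 = 3057.6686

3057.6686 units


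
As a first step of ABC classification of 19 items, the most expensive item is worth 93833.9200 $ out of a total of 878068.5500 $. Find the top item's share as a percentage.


Top item = 93833.9200
Total = 878068.5500
Percentage = 93833.9200 / 878068.5500 * 100 = 10.6864

10.6864%


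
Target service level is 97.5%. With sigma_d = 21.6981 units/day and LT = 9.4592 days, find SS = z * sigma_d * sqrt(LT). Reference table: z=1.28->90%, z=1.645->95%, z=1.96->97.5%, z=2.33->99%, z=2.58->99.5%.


From the table, SL = 97.5% corresponds to z = 1.96
sqrt(LT) = sqrt(9.4592) = 3.0756
SS = 1.96 * 21.6981 * 3.0756 = 130.7992

130.7992 units


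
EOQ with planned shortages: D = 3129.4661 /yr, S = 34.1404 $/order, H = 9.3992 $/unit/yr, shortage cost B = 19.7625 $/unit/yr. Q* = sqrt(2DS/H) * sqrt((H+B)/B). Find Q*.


sqrt(2DS/H) = 150.7783
sqrt((H+B)/B) = 1.2147
Q* = 150.7783 * 1.2147 = 183.1574

183.1574 units


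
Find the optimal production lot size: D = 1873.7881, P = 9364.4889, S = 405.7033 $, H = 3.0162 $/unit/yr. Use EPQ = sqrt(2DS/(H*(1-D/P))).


1 - D/P = 1 - 0.2001 = 0.7999
H*(1-D/P) = 2.4127
2DS = 1520404.0313
EPQ = sqrt(630174.0359) = 793.8350

793.8350 units


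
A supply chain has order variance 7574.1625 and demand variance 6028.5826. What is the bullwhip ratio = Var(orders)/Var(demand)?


BW = 7574.1625 / 6028.5826 = 1.2564

1.2564


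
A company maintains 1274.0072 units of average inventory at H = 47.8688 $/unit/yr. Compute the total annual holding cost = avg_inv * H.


Cost = 1274.0072 * 47.8688 = 60985.1959

60985.1959 $/yr


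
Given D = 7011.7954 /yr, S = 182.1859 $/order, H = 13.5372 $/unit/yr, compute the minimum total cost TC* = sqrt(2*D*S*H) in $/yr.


2*D*S*H = 34586199.1993
TC* = sqrt(34586199.1993) = 5881.0032

5881.0032 $/yr


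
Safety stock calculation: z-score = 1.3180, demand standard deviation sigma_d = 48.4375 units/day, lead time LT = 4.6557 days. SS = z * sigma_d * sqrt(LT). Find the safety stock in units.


sqrt(LT) = sqrt(4.6557) = 2.1577
SS = 1.3180 * 48.4375 * 2.1577 = 137.7494

137.7494 units


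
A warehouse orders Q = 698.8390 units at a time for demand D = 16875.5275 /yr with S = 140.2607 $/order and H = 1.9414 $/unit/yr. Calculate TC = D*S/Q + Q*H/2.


Ordering cost = D*S/Q = 3387.0080
Holding cost = Q*H/2 = 678.3630
TC = 3387.0080 + 678.3630 = 4065.3710

4065.3710 $/yr


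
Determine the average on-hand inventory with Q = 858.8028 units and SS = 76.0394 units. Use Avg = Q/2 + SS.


Q/2 = 429.4014
Avg = 429.4014 + 76.0394 = 505.4408

505.4408 units


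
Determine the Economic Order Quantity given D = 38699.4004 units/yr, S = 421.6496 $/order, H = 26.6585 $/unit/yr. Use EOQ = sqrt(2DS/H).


2*D*S = 2 * 38699.4004 * 421.6496 = 32635173.3978
2*D*S/H = 1224193.9118
EOQ = sqrt(1224193.9118) = 1106.4330

1106.4330 units


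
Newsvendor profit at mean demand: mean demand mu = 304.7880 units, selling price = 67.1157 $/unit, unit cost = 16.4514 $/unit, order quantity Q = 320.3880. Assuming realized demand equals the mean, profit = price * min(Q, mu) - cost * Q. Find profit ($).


Sales at mu = min(320.3880, 304.7880) = 304.7880
Revenue = 67.1157 * 304.7880 = 20456.0600
Total cost = 16.4514 * 320.3880 = 5270.8311
Profit = 20456.0600 - 5270.8311 = 15185.2288

15185.2288 $


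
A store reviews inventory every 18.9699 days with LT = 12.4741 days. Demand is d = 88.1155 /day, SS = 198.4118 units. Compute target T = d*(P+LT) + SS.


P + LT = 31.4440
d*(P+LT) = 88.1155 * 31.4440 = 2770.7038
T = 2770.7038 + 198.4118 = 2969.1156

2969.1156 units


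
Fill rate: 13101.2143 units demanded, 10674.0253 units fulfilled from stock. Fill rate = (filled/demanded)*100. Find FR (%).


FR = 10674.0253 / 13101.2143 * 100 = 81.4736

81.4736%


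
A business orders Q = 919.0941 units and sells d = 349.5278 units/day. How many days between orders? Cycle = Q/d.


Cycle = 919.0941 / 349.5278 = 2.6295

2.6295 days


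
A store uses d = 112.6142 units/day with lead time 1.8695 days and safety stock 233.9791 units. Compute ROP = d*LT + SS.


d*LT = 112.6142 * 1.8695 = 210.5322
ROP = 210.5322 + 233.9791 = 444.5113

444.5113 units


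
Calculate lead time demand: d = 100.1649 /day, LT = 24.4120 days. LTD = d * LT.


LTD = 100.1649 * 24.4120 = 2445.2255

2445.2255 units


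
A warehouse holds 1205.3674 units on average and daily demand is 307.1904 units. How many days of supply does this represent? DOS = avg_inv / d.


DOS = 1205.3674 / 307.1904 = 3.9238

3.9238 days


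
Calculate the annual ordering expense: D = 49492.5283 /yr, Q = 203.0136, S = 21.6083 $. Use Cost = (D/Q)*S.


Number of orders = D/Q = 243.7892
Cost = 243.7892 * 21.6083 = 5267.8707

5267.8707 $/yr


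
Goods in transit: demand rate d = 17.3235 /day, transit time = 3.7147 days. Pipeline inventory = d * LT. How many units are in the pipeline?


Pipeline = 17.3235 * 3.7147 = 64.3516

64.3516 units


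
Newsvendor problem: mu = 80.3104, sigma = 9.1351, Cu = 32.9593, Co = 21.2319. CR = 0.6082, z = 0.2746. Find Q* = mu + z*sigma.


CR = Cu/(Cu+Co) = 32.9593/(32.9593+21.2319) = 0.6082
z = 0.2746
Q* = 80.3104 + 0.2746 * 9.1351 = 82.8189

82.8189 units


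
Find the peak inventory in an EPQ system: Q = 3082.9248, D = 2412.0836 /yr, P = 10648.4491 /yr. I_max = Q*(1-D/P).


D/P = 0.2265
1 - D/P = 0.7735
I_max = 3082.9248 * 0.7735 = 2384.5816

2384.5816 units


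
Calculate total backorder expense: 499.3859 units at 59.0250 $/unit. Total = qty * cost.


Total = 499.3859 * 59.0250 = 29476.2527

29476.2527 $


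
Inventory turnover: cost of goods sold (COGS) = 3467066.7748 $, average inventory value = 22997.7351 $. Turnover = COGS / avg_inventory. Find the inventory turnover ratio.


Turnover = 3467066.7748 / 22997.7351 = 150.7569

150.7569


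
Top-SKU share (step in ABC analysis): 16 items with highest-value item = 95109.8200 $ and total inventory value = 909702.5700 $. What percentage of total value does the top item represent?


Top item = 95109.8200
Total = 909702.5700
Percentage = 95109.8200 / 909702.5700 * 100 = 10.4550

10.4550%


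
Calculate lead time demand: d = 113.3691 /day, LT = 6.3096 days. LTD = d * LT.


LTD = 113.3691 * 6.3096 = 715.3137

715.3137 units


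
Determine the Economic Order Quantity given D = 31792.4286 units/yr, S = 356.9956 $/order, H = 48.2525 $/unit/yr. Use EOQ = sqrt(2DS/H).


2*D*S = 2 * 31792.4286 * 356.9956 = 22699514.2470
2*D*S/H = 470431.8791
EOQ = sqrt(470431.8791) = 685.8804

685.8804 units


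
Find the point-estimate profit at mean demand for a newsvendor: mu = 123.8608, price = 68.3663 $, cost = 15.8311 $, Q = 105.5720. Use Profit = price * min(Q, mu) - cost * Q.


Sales at mu = min(105.5720, 123.8608) = 105.5720
Revenue = 68.3663 * 105.5720 = 7217.5670
Total cost = 15.8311 * 105.5720 = 1671.3209
Profit = 7217.5670 - 1671.3209 = 5546.2461

5546.2461 $


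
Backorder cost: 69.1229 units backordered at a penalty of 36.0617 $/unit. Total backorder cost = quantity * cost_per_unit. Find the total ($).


Total = 69.1229 * 36.0617 = 2492.6893

2492.6893 $


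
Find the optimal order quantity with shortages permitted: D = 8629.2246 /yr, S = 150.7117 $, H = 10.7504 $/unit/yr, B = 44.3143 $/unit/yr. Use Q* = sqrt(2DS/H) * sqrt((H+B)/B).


sqrt(2DS/H) = 491.8833
sqrt((H+B)/B) = 1.1147
Q* = 491.8833 * 1.1147 = 548.3107

548.3107 units


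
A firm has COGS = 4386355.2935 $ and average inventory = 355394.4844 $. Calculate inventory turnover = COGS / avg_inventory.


Turnover = 4386355.2935 / 355394.4844 = 12.3422

12.3422


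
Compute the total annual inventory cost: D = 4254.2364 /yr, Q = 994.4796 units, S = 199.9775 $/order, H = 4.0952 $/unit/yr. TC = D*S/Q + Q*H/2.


Ordering cost = D*S/Q = 855.4741
Holding cost = Q*H/2 = 2036.2964
TC = 855.4741 + 2036.2964 = 2891.7705

2891.7705 $/yr


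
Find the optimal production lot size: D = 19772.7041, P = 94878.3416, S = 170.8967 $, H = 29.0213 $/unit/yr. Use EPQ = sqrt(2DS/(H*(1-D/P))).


1 - D/P = 1 - 0.2084 = 0.7916
H*(1-D/P) = 22.9732
2DS = 6758179.7615
EPQ = sqrt(294176.1264) = 542.3801

542.3801 units


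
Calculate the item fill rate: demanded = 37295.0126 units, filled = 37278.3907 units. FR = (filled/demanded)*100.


FR = 37278.3907 / 37295.0126 * 100 = 99.9554

99.9554%


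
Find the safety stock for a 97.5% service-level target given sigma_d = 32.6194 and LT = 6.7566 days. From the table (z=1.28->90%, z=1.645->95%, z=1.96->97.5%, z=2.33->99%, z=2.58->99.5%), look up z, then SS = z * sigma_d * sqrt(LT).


From the table, SL = 97.5% corresponds to z = 1.96
sqrt(LT) = sqrt(6.7566) = 2.5993
SS = 1.96 * 32.6194 * 2.5993 = 166.1867

166.1867 units


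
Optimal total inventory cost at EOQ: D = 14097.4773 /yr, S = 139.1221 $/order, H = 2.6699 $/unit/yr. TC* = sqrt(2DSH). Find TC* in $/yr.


2*D*S*H = 10472792.9991
TC* = sqrt(10472792.9991) = 3236.1695

3236.1695 $/yr


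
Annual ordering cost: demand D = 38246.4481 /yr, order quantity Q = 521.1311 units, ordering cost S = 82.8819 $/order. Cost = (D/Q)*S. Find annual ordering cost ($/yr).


Number of orders = D/Q = 73.3912
Cost = 73.3912 * 82.8819 = 6082.8039

6082.8039 $/yr


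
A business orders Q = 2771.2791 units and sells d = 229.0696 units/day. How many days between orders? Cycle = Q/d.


Cycle = 2771.2791 / 229.0696 = 12.0980

12.0980 days


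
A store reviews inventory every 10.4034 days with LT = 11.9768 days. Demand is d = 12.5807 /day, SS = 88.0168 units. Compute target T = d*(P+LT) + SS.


P + LT = 22.3802
d*(P+LT) = 12.5807 * 22.3802 = 281.5586
T = 281.5586 + 88.0168 = 369.5754

369.5754 units


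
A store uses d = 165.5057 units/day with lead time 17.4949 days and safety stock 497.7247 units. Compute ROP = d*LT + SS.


d*LT = 165.5057 * 17.4949 = 2895.5057
ROP = 2895.5057 + 497.7247 = 3393.2304

3393.2304 units


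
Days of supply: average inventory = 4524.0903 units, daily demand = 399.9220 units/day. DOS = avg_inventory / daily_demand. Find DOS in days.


DOS = 4524.0903 / 399.9220 = 11.3124

11.3124 days


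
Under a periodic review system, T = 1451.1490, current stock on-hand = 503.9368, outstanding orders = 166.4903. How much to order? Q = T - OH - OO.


Inventory position = OH + OO = 503.9368 + 166.4903 = 670.4271
Q = 1451.1490 - 670.4271 = 780.7219

780.7219 units


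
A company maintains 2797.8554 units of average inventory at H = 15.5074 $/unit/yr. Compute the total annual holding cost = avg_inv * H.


Cost = 2797.8554 * 15.5074 = 43387.4628

43387.4628 $/yr


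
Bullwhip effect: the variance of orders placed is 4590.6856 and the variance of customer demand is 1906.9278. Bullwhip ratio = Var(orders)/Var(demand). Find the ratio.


BW = 4590.6856 / 1906.9278 = 2.4074

2.4074


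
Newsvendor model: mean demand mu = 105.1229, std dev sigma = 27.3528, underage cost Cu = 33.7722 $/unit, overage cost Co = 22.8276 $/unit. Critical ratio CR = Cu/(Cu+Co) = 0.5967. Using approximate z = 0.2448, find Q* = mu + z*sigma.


CR = Cu/(Cu+Co) = 33.7722/(33.7722+22.8276) = 0.5967
z = 0.2448
Q* = 105.1229 + 0.2448 * 27.3528 = 111.8189

111.8189 units


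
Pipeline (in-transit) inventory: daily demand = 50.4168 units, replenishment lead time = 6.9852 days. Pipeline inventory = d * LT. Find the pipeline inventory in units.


Pipeline = 50.4168 * 6.9852 = 352.1714

352.1714 units


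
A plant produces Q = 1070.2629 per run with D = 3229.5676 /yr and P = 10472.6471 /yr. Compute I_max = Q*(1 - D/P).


D/P = 0.3084
1 - D/P = 0.6916
I_max = 1070.2629 * 0.6916 = 740.2139

740.2139 units


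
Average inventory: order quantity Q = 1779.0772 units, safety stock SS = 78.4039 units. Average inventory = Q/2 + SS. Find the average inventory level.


Q/2 = 889.5386
Avg = 889.5386 + 78.4039 = 967.9425

967.9425 units


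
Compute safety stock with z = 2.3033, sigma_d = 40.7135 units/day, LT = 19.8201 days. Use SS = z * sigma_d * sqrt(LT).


sqrt(LT) = sqrt(19.8201) = 4.4520
SS = 2.3033 * 40.7135 * 4.4520 = 417.4860

417.4860 units


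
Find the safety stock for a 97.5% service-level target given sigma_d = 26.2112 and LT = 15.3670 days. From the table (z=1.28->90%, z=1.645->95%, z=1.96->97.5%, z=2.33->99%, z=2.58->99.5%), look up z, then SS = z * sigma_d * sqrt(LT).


From the table, SL = 97.5% corresponds to z = 1.96
sqrt(LT) = sqrt(15.3670) = 3.9201
SS = 1.96 * 26.2112 * 3.9201 = 201.3898

201.3898 units


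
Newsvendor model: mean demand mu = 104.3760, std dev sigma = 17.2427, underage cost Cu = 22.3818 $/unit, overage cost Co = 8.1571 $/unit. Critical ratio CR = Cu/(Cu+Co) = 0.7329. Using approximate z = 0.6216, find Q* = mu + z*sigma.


CR = Cu/(Cu+Co) = 22.3818/(22.3818+8.1571) = 0.7329
z = 0.6216
Q* = 104.3760 + 0.6216 * 17.2427 = 115.0941

115.0941 units


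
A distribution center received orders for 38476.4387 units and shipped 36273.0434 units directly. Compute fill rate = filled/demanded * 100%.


FR = 36273.0434 / 38476.4387 * 100 = 94.2734

94.2734%


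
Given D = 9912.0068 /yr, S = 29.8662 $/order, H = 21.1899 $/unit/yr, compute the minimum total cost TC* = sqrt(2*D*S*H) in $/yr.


2*D*S*H = 12545860.7592
TC* = sqrt(12545860.7592) = 3542.0137

3542.0137 $/yr


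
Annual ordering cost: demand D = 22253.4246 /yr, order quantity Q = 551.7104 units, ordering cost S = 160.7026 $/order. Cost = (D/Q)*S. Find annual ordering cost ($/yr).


Number of orders = D/Q = 40.3353
Cost = 40.3353 * 160.7026 = 6481.9934

6481.9934 $/yr


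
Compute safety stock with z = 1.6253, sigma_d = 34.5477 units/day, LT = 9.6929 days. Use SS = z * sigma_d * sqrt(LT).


sqrt(LT) = sqrt(9.6929) = 3.1133
SS = 1.6253 * 34.5477 * 3.1133 = 174.8153

174.8153 units


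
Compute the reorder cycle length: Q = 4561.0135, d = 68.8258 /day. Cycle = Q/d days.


Cycle = 4561.0135 / 68.8258 = 66.2690

66.2690 days


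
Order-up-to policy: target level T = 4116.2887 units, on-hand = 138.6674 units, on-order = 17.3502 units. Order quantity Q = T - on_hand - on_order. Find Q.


Inventory position = OH + OO = 138.6674 + 17.3502 = 156.0176
Q = 4116.2887 - 156.0176 = 3960.2711

3960.2711 units
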